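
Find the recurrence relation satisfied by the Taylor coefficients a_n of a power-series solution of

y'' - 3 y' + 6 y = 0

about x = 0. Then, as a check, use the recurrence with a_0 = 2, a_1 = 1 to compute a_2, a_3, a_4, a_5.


Substitute y = sum_n a_n x^n.
y''(x) has coefficient (n+2)(n+1) a_{n+2} at x^n;
-3 y'(x) has coefficient -3 (n+1) a_{n+1} at x^n;
6 y(x) has coefficient 6 a_n at x^n.
Matching x^n: (n+2)(n+1) a_{n+2} - 3 (n+1) a_{n+1} + 6 a_n = 0.
Thus a_{n+2} = [3 (n+1) a_{n+1} - 6 a_n] / ((n+1)(n+2)).

Check with a_0 = 2, a_1 = 1 (apply the recurrence for n = 0, 1, 2, 3): a_0 = 2, a_1 = 1, a_2 = -9/2, a_3 = -11/2, a_4 = -15/8, a_5 = 21/40.

a_(n+2) = [3 (n+1) a_(n+1) - 6 a_n] / ((n+1)(n+2)); check: a_0 = 2, a_1 = 1, a_2 = -9/2, a_3 = -11/2, a_4 = -15/8, a_5 = 21/40


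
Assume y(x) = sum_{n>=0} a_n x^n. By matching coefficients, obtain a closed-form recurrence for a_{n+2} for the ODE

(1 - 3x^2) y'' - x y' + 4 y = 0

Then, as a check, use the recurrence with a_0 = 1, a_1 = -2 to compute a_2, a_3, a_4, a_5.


Substitute y = sum_n a_n x^n.
(1 - 3 x^2) y'' contributes (n+2)(n+1) a_{n+2} - 3 n(n-1) a_n at x^n.
-x y'(x) contributes -n a_n at x^n.
4 y(x) contributes 4 a_n at x^n.
Matching x^n: (n+2)(n+1) a_{n+2} + (-3 n(n-1) - n + 4) a_n = 0.
Thus a_{n+2} = (3 n(n-1) + n - 4) / ((n+1)(n+2)) * a_n.

Check with a_0 = 1, a_1 = -2 (apply the recurrence for n = 0, 1, 2, 3): a_0 = 1, a_1 = -2, a_2 = -2, a_3 = 1, a_4 = -2/3, a_5 = 17/20.

a_(n+2) = (3 n(n-1) + n - 4) / ((n+1)(n+2)) * a_n; check: a_0 = 1, a_1 = -2, a_2 = -2, a_3 = 1, a_4 = -2/3, a_5 = 17/20


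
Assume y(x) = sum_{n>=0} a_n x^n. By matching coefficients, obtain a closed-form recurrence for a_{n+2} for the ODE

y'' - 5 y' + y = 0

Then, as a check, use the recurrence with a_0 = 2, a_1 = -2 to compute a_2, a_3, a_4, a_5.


Substitute y = sum_n a_n x^n.
y''(x) has coefficient (n+2)(n+1) a_{n+2} at x^n;
-5 y'(x) has coefficient -5 (n+1) a_{n+1} at x^n;
y(x) has coefficient 1 a_n at x^n.
Matching x^n: (n+2)(n+1) a_{n+2} - 5 (n+1) a_{n+1} + 1 a_n = 0.
Thus a_{n+2} = [5 (n+1) a_{n+1} - 1 a_n] / ((n+1)(n+2)).

Check with a_0 = 2, a_1 = -2 (apply the recurrence for n = 0, 1, 2, 3): a_0 = 2, a_1 = -2, a_2 = -6, a_3 = -29/3, a_4 = -139/12, a_5 = -111/10.

a_(n+2) = [5 (n+1) a_(n+1) - 1 a_n] / ((n+1)(n+2)); check: a_0 = 2, a_1 = -2, a_2 = -6, a_3 = -29/3, a_4 = -139/12, a_5 = -111/10


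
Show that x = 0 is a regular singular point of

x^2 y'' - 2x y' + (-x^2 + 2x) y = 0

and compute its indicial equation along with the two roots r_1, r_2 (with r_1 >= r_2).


Divide by x^2 to reach normal form y'' + P_1(x) y' + P_2(x) y = 0 with P_1(x) = -2/x and P_2(x) = -1 + 2/x.
x = 0 is a singular point because the y'-coefficient -2/x has a pole at x = 0 and the y-coefficient -1 + 2/x has a pole at x = 0.
It is a regular singular point because x P_1(x) = p(x) = -2 and x^2 P_2(x) = q(x) = -x^2 + 2x are polynomials, hence analytic at x = 0.
p(0) = -2,  q(0) = 0.
Indicial equation: r(r-1) + p(0) r + q(0) = 0, i.e. r^2 + (p(0) - 1) r + q(0) = 0, i.e. r^2 - 3 r = 0.
Discriminant: (-3)^2 - 4(0) = 9, so r = (3 ± 3)/2.
Solving: r_1 = 3, r_2 = 0.

indicial: r^2 - 3 r = 0; roots r_1 = 3, r_2 = 0


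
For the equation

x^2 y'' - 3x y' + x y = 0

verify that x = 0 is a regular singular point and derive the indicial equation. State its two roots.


Divide by x^2 to reach normal form y'' + P_1(x) y' + P_2(x) y = 0 with P_1(x) = -3/x and P_2(x) = 1/x.
x = 0 is a singular point because the y'-coefficient -3/x has a pole at x = 0 and the y-coefficient 1/x has a pole at x = 0.
It is a regular singular point because x P_1(x) = p(x) = -3 and x^2 P_2(x) = q(x) = x are polynomials, hence analytic at x = 0.
p(0) = -3,  q(0) = 0.
Indicial equation: r(r-1) + p(0) r + q(0) = 0, i.e. r^2 + (p(0) - 1) r + q(0) = 0, i.e. r^2 - 4 r = 0.
Discriminant: (-4)^2 - 4(0) = 16, so r = (4 ± 4)/2.
Solving: r_1 = 4, r_2 = 0.

indicial: r^2 - 4 r = 0; roots r_1 = 4, r_2 = 0


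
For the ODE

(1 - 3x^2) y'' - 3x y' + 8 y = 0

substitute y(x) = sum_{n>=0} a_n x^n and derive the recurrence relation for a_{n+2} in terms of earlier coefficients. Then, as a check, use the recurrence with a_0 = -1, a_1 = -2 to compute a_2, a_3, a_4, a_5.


Substitute y = sum_n a_n x^n.
(1 - 3 x^2) y'' contributes (n+2)(n+1) a_{n+2} - 3 n(n-1) a_n at x^n.
-3 x y'(x) contributes -3 n a_n at x^n.
8 y(x) contributes 8 a_n at x^n.
Matching x^n: (n+2)(n+1) a_{n+2} + (-3 n(n-1) - 3 n + 8) a_n = 0.
Thus a_{n+2} = (3 n(n-1) + 3 n - 8) / ((n+1)(n+2)) * a_n.

Check with a_0 = -1, a_1 = -2 (apply the recurrence for n = 0, 1, 2, 3): a_0 = -1, a_1 = -2, a_2 = 4, a_3 = 5/3, a_4 = 4/3, a_5 = 19/12.

a_(n+2) = (3 n(n-1) + 3 n - 8) / ((n+1)(n+2)) * a_n; check: a_0 = -1, a_1 = -2, a_2 = 4, a_3 = 5/3, a_4 = 4/3, a_5 = 19/12


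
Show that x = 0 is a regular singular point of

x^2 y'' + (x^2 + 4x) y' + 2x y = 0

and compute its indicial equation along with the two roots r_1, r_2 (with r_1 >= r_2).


Divide by x^2 to reach normal form y'' + P_1(x) y' + P_2(x) y = 0 with P_1(x) = 1 + 4/x and P_2(x) = 2/x.
x = 0 is a singular point because the y'-coefficient 1 + 4/x has a pole at x = 0 and the y-coefficient 2/x has a pole at x = 0.
It is a regular singular point because x P_1(x) = p(x) = x + 4 and x^2 P_2(x) = q(x) = 2x are polynomials, hence analytic at x = 0.
p(0) = 4,  q(0) = 0.
Indicial equation: r(r-1) + p(0) r + q(0) = 0, i.e. r^2 + (p(0) - 1) r + q(0) = 0, i.e. r^2 + 3 r = 0.
Discriminant: (3)^2 - 4(0) = 9, so r = (-3 ± 3)/2.
Solving: r_1 = 0, r_2 = -3.

indicial: r^2 + 3 r = 0; roots r_1 = 0, r_2 = -3


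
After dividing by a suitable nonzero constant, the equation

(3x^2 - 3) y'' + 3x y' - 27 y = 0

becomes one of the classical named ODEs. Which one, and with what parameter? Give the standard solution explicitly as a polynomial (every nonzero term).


All three coefficients share the factor -3; dividing through by -3 gives  (1 - x^2) y'' - x y' + 9 y = 0.
This matches the Chebyshev equation (1 - x^2) y'' - x y' + n^2 y = 0 (note the -x y' term, not -2x y') with n^2 = 9, so n = 3; the polynomial solution is T_3(x).
With y = sum_k a_k x^k, matching x^k gives (k+2)(k+1) a_{k+2} = (k^2 - n^2) a_k = (k - 3)(k + 3) a_k. The right side vanishes at k = 3, so the series with the parity of 3 terminates at degree 3.
Standard normalization: leading coefficient of T_n is 2^(n-1), so a_3 = 2^2 = 4. Work downward with a_k = (k+1)(k+2) a_{k+2} / ((k - 3)(k + 3)):
  a_1 = (2)(3)(4) / ((1 - 3)(1 + 3)) = 24/(-8) = -3
Hence T_3(x) = 4 x^3 - 3 x.

T_3(x); series = 4 x^3 - 3 x


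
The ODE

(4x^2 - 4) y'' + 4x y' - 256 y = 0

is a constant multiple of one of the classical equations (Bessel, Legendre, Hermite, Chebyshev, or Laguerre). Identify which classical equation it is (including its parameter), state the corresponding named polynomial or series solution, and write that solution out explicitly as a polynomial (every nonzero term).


All three coefficients share the factor -4; dividing through by -4 gives  (1 - x^2) y'' - x y' + 64 y = 0.
This matches the Chebyshev equation (1 - x^2) y'' - x y' + n^2 y = 0 (note the -x y' term, not -2x y') with n^2 = 64, so n = 8; the polynomial solution is T_8(x).
With y = sum_k a_k x^k, matching x^k gives (k+2)(k+1) a_{k+2} = (k^2 - n^2) a_k = (k - 8)(k + 8) a_k. The right side vanishes at k = 8, so the series with the parity of 8 terminates at degree 8.
Standard normalization: leading coefficient of T_n is 2^(n-1), so a_8 = 2^7 = 128. Work downward with a_k = (k+1)(k+2) a_{k+2} / ((k - 8)(k + 8)):
  a_6 = (7)(8)(128) / ((6 - 8)(6 + 8)) = 7168/(-28) = -256
  a_4 = (5)(6)(-256) / ((4 - 8)(4 + 8)) = -7680/(-48) = 160
  a_2 = (3)(4)(160) / ((2 - 8)(2 + 8)) = 1920/(-60) = -32
  a_0 = (1)(2)(-32) / ((0 - 8)(0 + 8)) = -64/(-64) = 1
Hence T_8(x) = 128 x^8 - 256 x^6 + 160 x^4 - 32 x^2 + 1.

T_8(x); series = 128 x^8 - 256 x^6 + 160 x^4 - 32 x^2 + 1


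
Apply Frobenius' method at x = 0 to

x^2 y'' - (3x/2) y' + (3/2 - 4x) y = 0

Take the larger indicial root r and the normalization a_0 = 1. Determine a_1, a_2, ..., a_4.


Write in Frobenius form y'' + (p(x)/x) y' + (q(x)/x^2) y = 0:
  p(x) = -3/2,  q(x) = 3/2 - 4x.
Indicial equation: r(r-1) + (-3/2) r + (3/2) = 0 -> roots r_1 = 3/2, r_2 = 1.
Take r = r_1 = 3/2. Let y(x) = x^r sum_{n>=0} a_n x^n with a_0 = 1.
Substitute y = x^r sum a_n x^n and match x^{r+n}. The recurrence is
  D(n) a_n - 4 a_{n-1} = 0,  where D(n) = (r+n)(r+n-1) + (-3/2)(r+n) + (3/2).
  a_n = 4 / D(n) * a_{n-1}.
Since the indicial polynomial factors as (r - r_1)(r - r_2), D(n) = (r_1 + n - r_1)(r_1 + n - r_2) = n(n + 1/2).
Evaluating step by step (a_0 = 1):
  n = 1: D(1) = 1(1 + 1/2) = 3/2; numerator = 4(1) = 4; a_1 = (4)/(3/2) = 8/3
  n = 2: D(2) = 2(2 + 1/2) = 5; numerator = 4(8/3) = 32/3; a_2 = (32/3)/(5) = 32/15
  n = 3: D(3) = 3(3 + 1/2) = 21/2; numerator = 4(32/15) = 128/15; a_3 = (128/15)/(21/2) = 256/315
  n = 4: D(4) = 4(4 + 1/2) = 18; numerator = 4(256/315) = 1024/315; a_4 = (1024/315)/(18) = 512/2835

r = 3/2; a_0 = 1; a_1 = 8/3; a_2 = 32/15; a_3 = 256/315; a_4 = 512/2835


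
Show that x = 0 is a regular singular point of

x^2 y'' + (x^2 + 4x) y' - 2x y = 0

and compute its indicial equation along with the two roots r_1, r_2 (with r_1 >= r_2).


Divide by x^2 to reach normal form y'' + P_1(x) y' + P_2(x) y = 0 with P_1(x) = 1 + 4/x and P_2(x) = -2/x.
x = 0 is a singular point because the y'-coefficient 1 + 4/x has a pole at x = 0 and the y-coefficient -2/x has a pole at x = 0.
It is a regular singular point because x P_1(x) = p(x) = x + 4 and x^2 P_2(x) = q(x) = -2x are polynomials, hence analytic at x = 0.
p(0) = 4,  q(0) = 0.
Indicial equation: r(r-1) + p(0) r + q(0) = 0, i.e. r^2 + (p(0) - 1) r + q(0) = 0, i.e. r^2 + 3 r = 0.
Discriminant: (3)^2 - 4(0) = 9, so r = (-3 ± 3)/2.
Solving: r_1 = 0, r_2 = -3.

indicial: r^2 + 3 r = 0; roots r_1 = 0, r_2 = -3


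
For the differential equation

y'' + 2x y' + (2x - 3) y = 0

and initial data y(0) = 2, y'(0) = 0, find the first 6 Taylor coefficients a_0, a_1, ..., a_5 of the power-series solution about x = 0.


Ansatz: y(x) = sum_{n>=0} a_n x^n, so y'(x) = sum_{n>=1} n a_n x^(n-1) and y''(x) = sum_{n>=2} n(n-1) a_n x^(n-2).
Substitute into P(x) y'' + Q(x) y' + R(x) y = 0 with P(x) = 1, Q(x) = 2x, R(x) = 2x - 3, and match powers of x.
Initial conditions: a_0 = 2, a_1 = 0.
Setting the coefficient of each power of x to zero and solving order by order (substituting the coefficients already found):
  x^0: 2 a_2 - 3 a_0 = 0  ->  2 a_2 = 3 a_0 = 6  ->  a_2 = 3
  x^1: 6 a_3 - a_1 + 2 a_0 = 0  ->  6 a_3 = a_1 - 2 a_0 = -4  ->  a_3 = -2/3
  x^2: 12 a_4 + a_2 + 2 a_1 = 0  ->  12 a_4 = -a_2 - 2 a_1 = -3  ->  a_4 = -1/4
  x^3: 20 a_5 + 3 a_3 + 2 a_2 = 0  ->  20 a_5 = -3 a_3 - 2 a_2 = -4  ->  a_5 = -1/5
Truncated series: y(x) = 2 + 3 x^2 - (2/3) x^3 - (1/4) x^4 - (1/5) x^5 + O(x^6).

a_0 = 2; a_1 = 0; a_2 = 3; a_3 = -2/3; a_4 = -1/4; a_5 = -1/5


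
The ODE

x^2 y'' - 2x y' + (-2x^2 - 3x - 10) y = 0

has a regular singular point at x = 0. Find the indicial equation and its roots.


Divide by x^2 to reach normal form y'' + P_1(x) y' + P_2(x) y = 0 with P_1(x) = -2/x and P_2(x) = -2 - 3/x - 10/x^2.
x = 0 is a singular point because the y'-coefficient -2/x has a pole at x = 0 and the y-coefficient -2 - 3/x - 10/x^2 has a pole at x = 0.
It is a regular singular point because x P_1(x) = p(x) = -2 and x^2 P_2(x) = q(x) = -2x^2 - 3x - 10 are polynomials, hence analytic at x = 0.
p(0) = -2,  q(0) = -10.
Indicial equation: r(r-1) + p(0) r + q(0) = 0, i.e. r^2 + (p(0) - 1) r + q(0) = 0, i.e. r^2 - 3 r - 10 = 0.
Discriminant: (-3)^2 - 4(-10) = 49, so r = (3 ± 7)/2.
Solving: r_1 = 5, r_2 = -2.

indicial: r^2 - 3 r - 10 = 0; roots r_1 = 5, r_2 = -2


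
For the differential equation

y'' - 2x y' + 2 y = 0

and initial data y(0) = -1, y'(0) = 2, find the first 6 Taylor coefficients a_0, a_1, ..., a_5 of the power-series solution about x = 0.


Ansatz: y(x) = sum_{n>=0} a_n x^n, so y'(x) = sum_{n>=1} n a_n x^(n-1) and y''(x) = sum_{n>=2} n(n-1) a_n x^(n-2).
Substitute into P(x) y'' + Q(x) y' + R(x) y = 0 with P(x) = 1, Q(x) = -2x, R(x) = 2, and match powers of x.
Initial conditions: a_0 = -1, a_1 = 2.
Setting the coefficient of each power of x to zero and solving order by order (substituting the coefficients already found):
  x^0: 2 a_2 + 2 a_0 = 0  ->  2 a_2 = -2 a_0 = 2  ->  a_2 = 1
  x^1: 6 a_3 = 0  ->  a_3 = 0
  x^2: 12 a_4 - 2 a_2 = 0  ->  12 a_4 = 2 a_2 = 2  ->  a_4 = 1/6
  x^3: 20 a_5 - 4 a_3 = 0  ->  20 a_5 = 4 a_3 = 0  ->  a_5 = 0
Truncated series: y(x) = -1 + 2 x + x^2 + (1/6) x^4 + O(x^6).

a_0 = -1; a_1 = 2; a_2 = 1; a_3 = 0; a_4 = 1/6; a_5 = 0


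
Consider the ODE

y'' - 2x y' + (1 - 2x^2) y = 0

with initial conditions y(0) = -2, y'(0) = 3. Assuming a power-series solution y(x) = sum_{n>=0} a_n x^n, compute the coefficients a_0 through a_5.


Ansatz: y(x) = sum_{n>=0} a_n x^n, so y'(x) = sum_{n>=1} n a_n x^(n-1) and y''(x) = sum_{n>=2} n(n-1) a_n x^(n-2).
Substitute into P(x) y'' + Q(x) y' + R(x) y = 0 with P(x) = 1, Q(x) = -2x, R(x) = 1 - 2x^2, and match powers of x.
Initial conditions: a_0 = -2, a_1 = 3.
Setting the coefficient of each power of x to zero and solving order by order (substituting the coefficients already found):
  x^0: 2 a_2 + a_0 = 0  ->  2 a_2 = -a_0 = 2  ->  a_2 = 1
  x^1: 6 a_3 - a_1 = 0  ->  6 a_3 = a_1 = 3  ->  a_3 = 1/2
  x^2: 12 a_4 - 3 a_2 - 2 a_0 = 0  ->  12 a_4 = 3 a_2 + 2 a_0 = -1  ->  a_4 = -1/12
  x^3: 20 a_5 - 5 a_3 - 2 a_1 = 0  ->  20 a_5 = 5 a_3 + 2 a_1 = 17/2  ->  a_5 = 17/40
Truncated series: y(x) = -2 + 3 x + x^2 + (1/2) x^3 - (1/12) x^4 + (17/40) x^5 + O(x^6).

a_0 = -2; a_1 = 3; a_2 = 1; a_3 = 1/2; a_4 = -1/12; a_5 = 17/40


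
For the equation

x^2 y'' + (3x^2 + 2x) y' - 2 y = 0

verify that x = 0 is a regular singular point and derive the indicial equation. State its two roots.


Divide by x^2 to reach normal form y'' + P_1(x) y' + P_2(x) y = 0 with P_1(x) = 3 + 2/x and P_2(x) = -2/x^2.
x = 0 is a singular point because the y'-coefficient 3 + 2/x has a pole at x = 0 and the y-coefficient -2/x^2 has a pole at x = 0.
It is a regular singular point because x P_1(x) = p(x) = 3x + 2 and x^2 P_2(x) = q(x) = -2 are polynomials, hence analytic at x = 0.
p(0) = 2,  q(0) = -2.
Indicial equation: r(r-1) + p(0) r + q(0) = 0, i.e. r^2 + (p(0) - 1) r + q(0) = 0, i.e. r^2 + 1 r - 2 = 0.
Discriminant: (1)^2 - 4(-2) = 9, so r = (-1 ± 3)/2.
Solving: r_1 = 1, r_2 = -2.

indicial: r^2 + 1 r - 2 = 0; roots r_1 = 1, r_2 = -2


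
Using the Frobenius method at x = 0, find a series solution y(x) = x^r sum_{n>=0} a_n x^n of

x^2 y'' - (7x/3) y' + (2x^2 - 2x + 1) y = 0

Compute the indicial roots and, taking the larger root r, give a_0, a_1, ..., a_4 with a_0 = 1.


Write in Frobenius form y'' + (p(x)/x) y' + (q(x)/x^2) y = 0:
  p(x) = -7/3,  q(x) = 2x^2 - 2x + 1.
Indicial equation: r(r-1) + (-7/3) r + (1) = 0 -> roots r_1 = 3, r_2 = 1/3.
Take r = r_1 = 3. Let y(x) = x^r sum_{n>=0} a_n x^n with a_0 = 1.
Substitute y = x^r sum a_n x^n and match x^{r+n}. The recurrence is
  D(n) a_n - 2 a_{n-1} + 2 a_{n-2} = 0,  where D(n) = (r+n)(r+n-1) + (-7/3)(r+n) + (1).
  a_n = [2 a_{n-1} - 2 a_{n-2}] / D(n).
Since the indicial polynomial factors as (r - r_1)(r - r_2), D(n) = (r_1 + n - r_1)(r_1 + n - r_2) = n(n + 8/3).
Evaluating step by step (a_0 = 1):
  n = 1: D(1) = 1(1 + 8/3) = 11/3; numerator = 2(1) = 2; a_1 = (2)/(11/3) = 6/11
  n = 2: D(2) = 2(2 + 8/3) = 28/3; numerator = 2(6/11) - 2(1) = -10/11; a_2 = (-10/11)/(28/3) = -15/154
  n = 3: D(3) = 3(3 + 8/3) = 17; numerator = 2(-15/154) - 2(6/11) = -9/7; a_3 = (-9/7)/(17) = -9/119
  n = 4: D(4) = 4(4 + 8/3) = 80/3; numerator = 2(-9/119) - 2(-15/154) = 57/1309; a_4 = (57/1309)/(80/3) = 171/104720

r = 3; a_0 = 1; a_1 = 6/11; a_2 = -15/154; a_3 = -9/119; a_4 = 171/104720


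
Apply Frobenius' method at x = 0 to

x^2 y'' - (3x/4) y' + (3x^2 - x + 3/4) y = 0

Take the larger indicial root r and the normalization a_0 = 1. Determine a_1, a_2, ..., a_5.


Write in Frobenius form y'' + (p(x)/x) y' + (q(x)/x^2) y = 0:
  p(x) = -3/4,  q(x) = 3x^2 - x + 3/4.
Indicial equation: r(r-1) + (-3/4) r + (3/4) = 0 -> roots r_1 = 1, r_2 = 3/4.
Take r = r_1 = 1. Let y(x) = x^r sum_{n>=0} a_n x^n with a_0 = 1.
Substitute y = x^r sum a_n x^n and match x^{r+n}. The recurrence is
  D(n) a_n - 1 a_{n-1} + 3 a_{n-2} = 0,  where D(n) = (r+n)(r+n-1) + (-3/4)(r+n) + (3/4).
  a_n = [1 a_{n-1} - 3 a_{n-2}] / D(n).
Since the indicial polynomial factors as (r - r_1)(r - r_2), D(n) = (r_1 + n - r_1)(r_1 + n - r_2) = n(n + 1/4).
Evaluating step by step (a_0 = 1):
  n = 1: D(1) = 1(1 + 1/4) = 5/4; numerator = 1(1) = 1; a_1 = (1)/(5/4) = 4/5
  n = 2: D(2) = 2(2 + 1/4) = 9/2; numerator = 1(4/5) - 3(1) = -11/5; a_2 = (-11/5)/(9/2) = -22/45
  n = 3: D(3) = 3(3 + 1/4) = 39/4; numerator = 1(-22/45) - 3(4/5) = -26/9; a_3 = (-26/9)/(39/4) = -8/27
  n = 4: D(4) = 4(4 + 1/4) = 17; numerator = 1(-8/27) - 3(-22/45) = 158/135; a_4 = (158/135)/(17) = 158/2295
  n = 5: D(5) = 5(5 + 1/4) = 105/4; numerator = 1(158/2295) - 3(-8/27) = 2198/2295; a_5 = (2198/2295)/(105/4) = 1256/34425

r = 1; a_0 = 1; a_1 = 4/5; a_2 = -22/45; a_3 = -8/27; a_4 = 158/2295; a_5 = 1256/34425


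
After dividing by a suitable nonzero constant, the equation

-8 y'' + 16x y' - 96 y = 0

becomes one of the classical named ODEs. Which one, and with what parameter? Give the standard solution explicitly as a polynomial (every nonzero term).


All three coefficients share the factor -8; dividing through by -8 gives  y'' - 2x y' + 12 y = 0.
This matches the Hermite equation y'' - 2x y' + 2n y = 0 with 2n = 12, so n = 6; the polynomial solution is H_6(x).
With y = sum_k a_k x^k, matching x^k gives (k+2)(k+1) a_{k+2} = 2(k - n) a_k = 2(k - 6) a_k. The right side vanishes at k = 6, so the series with the parity of 6 terminates at degree 6.
Standard normalization: leading coefficient of H_n is 2^n, so a_6 = 2^6 = 64. Work downward with a_k = (k+1)(k+2) a_{k+2} / (2(k - n)):
  a_4 = (5)(6)(64) / (2(4 - 6)) = 1920/(-4) = -480
  a_2 = (3)(4)(-480) / (2(2 - 6)) = -5760/(-8) = 720
  a_0 = (1)(2)(720) / (2(0 - 6)) = 1440/(-12) = -120
Hence H_6(x) = 64 x^6 - 480 x^4 + 720 x^2 - 120.

H_6(x); series = 64 x^6 - 480 x^4 + 720 x^2 - 120


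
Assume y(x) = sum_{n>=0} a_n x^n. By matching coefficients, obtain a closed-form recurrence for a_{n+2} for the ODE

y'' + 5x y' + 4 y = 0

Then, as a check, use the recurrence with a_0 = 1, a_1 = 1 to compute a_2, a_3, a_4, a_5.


Substitute y = sum_n a_n x^n.
y''(x) has coefficient (n+2)(n+1) a_{n+2} at x^n;
5 x y'(x) has coefficient 5 n a_n at x^n (shift);
4 y(x) has coefficient 4 a_n at x^n.
Matching x^n: (n+2)(n+1) a_{n+2} + (5n + 4) a_n = 0.
Thus a_{n+2} = (-5n - 4) / ((n+1)(n+2)) * a_n.

Check with a_0 = 1, a_1 = 1 (apply the recurrence for n = 0, 1, 2, 3): a_0 = 1, a_1 = 1, a_2 = -2, a_3 = -3/2, a_4 = 7/3, a_5 = 57/40.

a_(n+2) = (-5n - 4) / ((n+1)(n+2)) * a_n; check: a_0 = 1, a_1 = 1, a_2 = -2, a_3 = -3/2, a_4 = 7/3, a_5 = 57/40


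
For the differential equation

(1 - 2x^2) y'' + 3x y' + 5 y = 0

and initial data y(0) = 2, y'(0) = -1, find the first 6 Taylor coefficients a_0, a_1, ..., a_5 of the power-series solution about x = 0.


Ansatz: y(x) = sum_{n>=0} a_n x^n, so y'(x) = sum_{n>=1} n a_n x^(n-1) and y''(x) = sum_{n>=2} n(n-1) a_n x^(n-2).
Substitute into P(x) y'' + Q(x) y' + R(x) y = 0 with P(x) = 1 - 2x^2, Q(x) = 3x, R(x) = 5, and match powers of x.
Initial conditions: a_0 = 2, a_1 = -1.
Setting the coefficient of each power of x to zero and solving order by order (substituting the coefficients already found):
  x^0: 2 a_2 + 5 a_0 = 0  ->  2 a_2 = -5 a_0 = -10  ->  a_2 = -5
  x^1: 6 a_3 + 8 a_1 = 0  ->  6 a_3 = -8 a_1 = 8  ->  a_3 = 4/3
  x^2: 12 a_4 + 7 a_2 = 0  ->  12 a_4 = -7 a_2 = 35  ->  a_4 = 35/12
  x^3: 20 a_5 + 2 a_3 = 0  ->  20 a_5 = -2 a_3 = -8/3  ->  a_5 = -2/15
Truncated series: y(x) = 2 - x - 5 x^2 + (4/3) x^3 + (35/12) x^4 - (2/15) x^5 + O(x^6).

a_0 = 2; a_1 = -1; a_2 = -5; a_3 = 4/3; a_4 = 35/12; a_5 = -2/15


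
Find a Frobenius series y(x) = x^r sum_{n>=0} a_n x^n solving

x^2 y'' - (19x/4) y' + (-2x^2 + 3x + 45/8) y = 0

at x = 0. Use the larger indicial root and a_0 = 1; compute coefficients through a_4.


Write in Frobenius form y'' + (p(x)/x) y' + (q(x)/x^2) y = 0:
  p(x) = -19/4,  q(x) = -2x^2 + 3x + 45/8.
Indicial equation: r(r-1) + (-19/4) r + (45/8) = 0 -> roots r_1 = 9/2, r_2 = 5/4.
Take r = r_1 = 9/2. Let y(x) = x^r sum_{n>=0} a_n x^n with a_0 = 1.
Substitute y = x^r sum a_n x^n and match x^{r+n}. The recurrence is
  D(n) a_n + 3 a_{n-1} - 2 a_{n-2} = 0,  where D(n) = (r+n)(r+n-1) + (-19/4)(r+n) + (45/8).
  a_n = [-3 a_{n-1} + 2 a_{n-2}] / D(n).
Since the indicial polynomial factors as (r - r_1)(r - r_2), D(n) = (r_1 + n - r_1)(r_1 + n - r_2) = n(n + 13/4).
Evaluating step by step (a_0 = 1):
  n = 1: D(1) = 1(1 + 13/4) = 17/4; numerator = -3(1) = -3; a_1 = (-3)/(17/4) = -12/17
  n = 2: D(2) = 2(2 + 13/4) = 21/2; numerator = -3(-12/17) + 2(1) = 70/17; a_2 = (70/17)/(21/2) = 20/51
  n = 3: D(3) = 3(3 + 13/4) = 75/4; numerator = -3(20/51) + 2(-12/17) = -44/17; a_3 = (-44/17)/(75/4) = -176/1275
  n = 4: D(4) = 4(4 + 13/4) = 29; numerator = -3(-176/1275) + 2(20/51) = 1528/1275; a_4 = (1528/1275)/(29) = 1528/36975

r = 9/2; a_0 = 1; a_1 = -12/17; a_2 = 20/51; a_3 = -176/1275; a_4 = 1528/36975


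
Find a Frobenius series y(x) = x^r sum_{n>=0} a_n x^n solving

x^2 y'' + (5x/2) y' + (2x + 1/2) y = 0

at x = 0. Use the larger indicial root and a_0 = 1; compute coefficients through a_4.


Write in Frobenius form y'' + (p(x)/x) y' + (q(x)/x^2) y = 0:
  p(x) = 5/2,  q(x) = 2x + 1/2.
Indicial equation: r(r-1) + (5/2) r + (1/2) = 0 -> roots r_1 = -1/2, r_2 = -1.
Take r = r_1 = -1/2. Let y(x) = x^r sum_{n>=0} a_n x^n with a_0 = 1.
Substitute y = x^r sum a_n x^n and match x^{r+n}. The recurrence is
  D(n) a_n + 2 a_{n-1} = 0,  where D(n) = (r+n)(r+n-1) + (5/2)(r+n) + (1/2).
  a_n = -2 / D(n) * a_{n-1}.
Since the indicial polynomial factors as (r - r_1)(r - r_2), D(n) = (r_1 + n - r_1)(r_1 + n - r_2) = n(n + 1/2).
Evaluating step by step (a_0 = 1):
  n = 1: D(1) = 1(1 + 1/2) = 3/2; numerator = -2(1) = -2; a_1 = (-2)/(3/2) = -4/3
  n = 2: D(2) = 2(2 + 1/2) = 5; numerator = -2(-4/3) = 8/3; a_2 = (8/3)/(5) = 8/15
  n = 3: D(3) = 3(3 + 1/2) = 21/2; numerator = -2(8/15) = -16/15; a_3 = (-16/15)/(21/2) = -32/315
  n = 4: D(4) = 4(4 + 1/2) = 18; numerator = -2(-32/315) = 64/315; a_4 = (64/315)/(18) = 32/2835

r = -1/2; a_0 = 1; a_1 = -4/3; a_2 = 8/15; a_3 = -32/315; a_4 = 32/2835


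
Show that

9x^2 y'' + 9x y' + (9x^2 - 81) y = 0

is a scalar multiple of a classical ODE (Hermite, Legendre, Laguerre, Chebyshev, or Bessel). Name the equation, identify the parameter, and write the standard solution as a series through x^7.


All three coefficients share the factor 9; dividing through by 9 gives  x^2 y'' + x y' + (x^2 - 9) y = 0.
This matches the Bessel equation x^2 y'' + x y' + (x^2 - nu^2) y = 0 with nu^2 = 9, so nu = 3; the solution bounded at x = 0 is J_3(x).
Frobenius at x = 0: indicial roots ±nu; for r = nu the recurrence k(k + 2nu) c_k = -c_{k-2} gives the standard series J_nu(x) = sum_{k>=0} (-1)^k / (k! (k+nu)!) (x/2)^(2k+nu). Evaluate the first 3 terms:
  k = 0: (-1)^0 / (0! * 3! * 2^3) x^3 = 1/(1*6*8) x^3 = (1/48) x^3
  k = 1: (-1)^1 / (1! * 4! * 2^5) x^5 = -1/(1*24*32) x^5 = (-1/768) x^5
  k = 2: (-1)^2 / (2! * 5! * 2^7) x^7 = 1/(2*120*128) x^7 = (1/30720) x^7
Hence J_3(x) = x^7/30720 - x^5/768 + x^3/48 + ....

J_3(x); series = x^7/30720 - x^5/768 + x^3/48


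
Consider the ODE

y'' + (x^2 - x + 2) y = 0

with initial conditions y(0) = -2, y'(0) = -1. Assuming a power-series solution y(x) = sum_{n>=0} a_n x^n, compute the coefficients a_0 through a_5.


Ansatz: y(x) = sum_{n>=0} a_n x^n, so y'(x) = sum_{n>=1} n a_n x^(n-1) and y''(x) = sum_{n>=2} n(n-1) a_n x^(n-2).
Substitute into P(x) y'' + Q(x) y' + R(x) y = 0 with P(x) = 1, Q(x) = 0, R(x) = x^2 - x + 2, and match powers of x.
Initial conditions: a_0 = -2, a_1 = -1.
Setting the coefficient of each power of x to zero and solving order by order (substituting the coefficients already found):
  x^0: 2 a_2 + 2 a_0 = 0  ->  2 a_2 = -2 a_0 = 4  ->  a_2 = 2
  x^1: 6 a_3 + 2 a_1 - a_0 = 0  ->  6 a_3 = -2 a_1 + a_0 = 0  ->  a_3 = 0
  x^2: 12 a_4 + 2 a_2 - a_1 + a_0 = 0  ->  12 a_4 = -2 a_2 + a_1 - a_0 = -3  ->  a_4 = -1/4
  x^3: 20 a_5 + 2 a_3 - a_2 + a_1 = 0  ->  20 a_5 = -2 a_3 + a_2 - a_1 = 3  ->  a_5 = 3/20
Truncated series: y(x) = -2 - x + 2 x^2 - (1/4) x^4 + (3/20) x^5 + O(x^6).

a_0 = -2; a_1 = -1; a_2 = 2; a_3 = 0; a_4 = -1/4; a_5 = 3/20


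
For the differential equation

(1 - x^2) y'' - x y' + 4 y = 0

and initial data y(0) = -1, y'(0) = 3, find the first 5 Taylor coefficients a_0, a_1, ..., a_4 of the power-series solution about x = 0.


Ansatz: y(x) = sum_{n>=0} a_n x^n, so y'(x) = sum_{n>=1} n a_n x^(n-1) and y''(x) = sum_{n>=2} n(n-1) a_n x^(n-2).
Substitute into P(x) y'' + Q(x) y' + R(x) y = 0 with P(x) = 1 - x^2, Q(x) = -x, R(x) = 4, and match powers of x.
Initial conditions: a_0 = -1, a_1 = 3.
Setting the coefficient of each power of x to zero and solving order by order (substituting the coefficients already found):
  x^0: 2 a_2 + 4 a_0 = 0  ->  2 a_2 = -4 a_0 = 4  ->  a_2 = 2
  x^1: 6 a_3 + 3 a_1 = 0  ->  6 a_3 = -3 a_1 = -9  ->  a_3 = -3/2
  x^2: 12 a_4 = 0  ->  a_4 = 0
Truncated series: y(x) = -1 + 3 x + 2 x^2 - (3/2) x^3 + O(x^5).

a_0 = -1; a_1 = 3; a_2 = 2; a_3 = -3/2; a_4 = 0


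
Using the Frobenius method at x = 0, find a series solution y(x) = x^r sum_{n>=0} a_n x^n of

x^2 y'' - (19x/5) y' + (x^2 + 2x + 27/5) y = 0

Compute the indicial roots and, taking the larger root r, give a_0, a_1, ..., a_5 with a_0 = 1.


Write in Frobenius form y'' + (p(x)/x) y' + (q(x)/x^2) y = 0:
  p(x) = -19/5,  q(x) = x^2 + 2x + 27/5.
Indicial equation: r(r-1) + (-19/5) r + (27/5) = 0 -> roots r_1 = 3, r_2 = 9/5.
Take r = r_1 = 3. Let y(x) = x^r sum_{n>=0} a_n x^n with a_0 = 1.
Substitute y = x^r sum a_n x^n and match x^{r+n}. The recurrence is
  D(n) a_n + 2 a_{n-1} + 1 a_{n-2} = 0,  where D(n) = (r+n)(r+n-1) + (-19/5)(r+n) + (27/5).
  a_n = [-2 a_{n-1} - 1 a_{n-2}] / D(n).
Since the indicial polynomial factors as (r - r_1)(r - r_2), D(n) = (r_1 + n - r_1)(r_1 + n - r_2) = n(n + 6/5).
Evaluating step by step (a_0 = 1):
  n = 1: D(1) = 1(1 + 6/5) = 11/5; numerator = -2(1) = -2; a_1 = (-2)/(11/5) = -10/11
  n = 2: D(2) = 2(2 + 6/5) = 32/5; numerator = -2(-10/11) - 1(1) = 9/11; a_2 = (9/11)/(32/5) = 45/352
  n = 3: D(3) = 3(3 + 6/5) = 63/5; numerator = -2(45/352) - 1(-10/11) = 115/176; a_3 = (115/176)/(63/5) = 575/11088
  n = 4: D(4) = 4(4 + 6/5) = 104/5; numerator = -2(575/11088) - 1(45/352) = -5135/22176; a_4 = (-5135/22176)/(104/5) = -1975/177408
  n = 5: D(5) = 5(5 + 6/5) = 31; numerator = -2(-1975/177408) - 1(575/11088) = -125/4224; a_5 = (-125/4224)/(31) = -125/130944

r = 3; a_0 = 1; a_1 = -10/11; a_2 = 45/352; a_3 = 575/11088; a_4 = -1975/177408; a_5 = -125/130944


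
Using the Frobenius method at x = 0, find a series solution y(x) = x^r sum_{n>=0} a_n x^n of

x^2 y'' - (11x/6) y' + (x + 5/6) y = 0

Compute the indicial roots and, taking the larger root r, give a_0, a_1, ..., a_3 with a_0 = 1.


Write in Frobenius form y'' + (p(x)/x) y' + (q(x)/x^2) y = 0:
  p(x) = -11/6,  q(x) = x + 5/6.
Indicial equation: r(r-1) + (-11/6) r + (5/6) = 0 -> roots r_1 = 5/2, r_2 = 1/3.
Take r = r_1 = 5/2. Let y(x) = x^r sum_{n>=0} a_n x^n with a_0 = 1.
Substitute y = x^r sum a_n x^n and match x^{r+n}. The recurrence is
  D(n) a_n + 1 a_{n-1} = 0,  where D(n) = (r+n)(r+n-1) + (-11/6)(r+n) + (5/6).
  a_n = -1 / D(n) * a_{n-1}.
Since the indicial polynomial factors as (r - r_1)(r - r_2), D(n) = (r_1 + n - r_1)(r_1 + n - r_2) = n(n + 13/6).
Evaluating step by step (a_0 = 1):
  n = 1: D(1) = 1(1 + 13/6) = 19/6; numerator = -1(1) = -1; a_1 = (-1)/(19/6) = -6/19
  n = 2: D(2) = 2(2 + 13/6) = 25/3; numerator = -1(-6/19) = 6/19; a_2 = (6/19)/(25/3) = 18/475
  n = 3: D(3) = 3(3 + 13/6) = 31/2; numerator = -1(18/475) = -18/475; a_3 = (-18/475)/(31/2) = -36/14725

r = 5/2; a_0 = 1; a_1 = -6/19; a_2 = 18/475; a_3 = -36/14725


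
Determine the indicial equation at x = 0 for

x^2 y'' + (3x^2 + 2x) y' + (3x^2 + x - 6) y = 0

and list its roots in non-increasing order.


Divide by x^2 to reach normal form y'' + P_1(x) y' + P_2(x) y = 0 with P_1(x) = 3 + 2/x and P_2(x) = 3 + 1/x - 6/x^2.
x = 0 is a singular point because the y'-coefficient 3 + 2/x has a pole at x = 0 and the y-coefficient 3 + 1/x - 6/x^2 has a pole at x = 0.
It is a regular singular point because x P_1(x) = p(x) = 3x + 2 and x^2 P_2(x) = q(x) = 3x^2 + x - 6 are polynomials, hence analytic at x = 0.
p(0) = 2,  q(0) = -6.
Indicial equation: r(r-1) + p(0) r + q(0) = 0, i.e. r^2 + (p(0) - 1) r + q(0) = 0, i.e. r^2 + 1 r - 6 = 0.
Discriminant: (1)^2 - 4(-6) = 25, so r = (-1 ± 5)/2.
Solving: r_1 = 2, r_2 = -3.

indicial: r^2 + 1 r - 6 = 0; roots r_1 = 2, r_2 = -3


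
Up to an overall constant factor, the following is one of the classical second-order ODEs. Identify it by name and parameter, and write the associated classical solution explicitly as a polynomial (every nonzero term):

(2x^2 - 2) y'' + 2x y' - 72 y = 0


All three coefficients share the factor -2; dividing through by -2 gives  (1 - x^2) y'' - x y' + 36 y = 0.
This matches the Chebyshev equation (1 - x^2) y'' - x y' + n^2 y = 0 (note the -x y' term, not -2x y') with n^2 = 36, so n = 6; the polynomial solution is T_6(x).
With y = sum_k a_k x^k, matching x^k gives (k+2)(k+1) a_{k+2} = (k^2 - n^2) a_k = (k - 6)(k + 6) a_k. The right side vanishes at k = 6, so the series with the parity of 6 terminates at degree 6.
Standard normalization: leading coefficient of T_n is 2^(n-1), so a_6 = 2^5 = 32. Work downward with a_k = (k+1)(k+2) a_{k+2} / ((k - 6)(k + 6)):
  a_4 = (5)(6)(32) / ((4 - 6)(4 + 6)) = 960/(-20) = -48
  a_2 = (3)(4)(-48) / ((2 - 6)(2 + 6)) = -576/(-32) = 18
  a_0 = (1)(2)(18) / ((0 - 6)(0 + 6)) = 36/(-36) = -1
Hence T_6(x) = 32 x^6 - 48 x^4 + 18 x^2 - 1.

T_6(x); series = 32 x^6 - 48 x^4 + 18 x^2 - 1


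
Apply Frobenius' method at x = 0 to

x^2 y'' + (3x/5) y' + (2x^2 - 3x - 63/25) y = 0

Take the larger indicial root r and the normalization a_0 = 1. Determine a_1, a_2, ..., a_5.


Write in Frobenius form y'' + (p(x)/x) y' + (q(x)/x^2) y = 0:
  p(x) = 3/5,  q(x) = 2x^2 - 3x - 63/25.
Indicial equation: r(r-1) + (3/5) r + (-63/25) = 0 -> roots r_1 = 9/5, r_2 = -7/5.
Take r = r_1 = 9/5. Let y(x) = x^r sum_{n>=0} a_n x^n with a_0 = 1.
Substitute y = x^r sum a_n x^n and match x^{r+n}. The recurrence is
  D(n) a_n - 3 a_{n-1} + 2 a_{n-2} = 0,  where D(n) = (r+n)(r+n-1) + (3/5)(r+n) + (-63/25).
  a_n = [3 a_{n-1} - 2 a_{n-2}] / D(n).
Since the indicial polynomial factors as (r - r_1)(r - r_2), D(n) = (r_1 + n - r_1)(r_1 + n - r_2) = n(n + 16/5).
Evaluating step by step (a_0 = 1):
  n = 1: D(1) = 1(1 + 16/5) = 21/5; numerator = 3(1) = 3; a_1 = (3)/(21/5) = 5/7
  n = 2: D(2) = 2(2 + 16/5) = 52/5; numerator = 3(5/7) - 2(1) = 1/7; a_2 = (1/7)/(52/5) = 5/364
  n = 3: D(3) = 3(3 + 16/5) = 93/5; numerator = 3(5/364) - 2(5/7) = -505/364; a_3 = (-505/364)/(93/5) = -2525/33852
  n = 4: D(4) = 4(4 + 16/5) = 144/5; numerator = 3(-2525/33852) - 2(5/364) = -405/1612; a_4 = (-405/1612)/(144/5) = -225/25792
  n = 5: D(5) = 5(5 + 16/5) = 41; numerator = 3(-225/25792) - 2(-2525/33852) = 5125/41664; a_5 = (5125/41664)/(41) = 125/41664

r = 9/5; a_0 = 1; a_1 = 5/7; a_2 = 5/364; a_3 = -2525/33852; a_4 = -225/25792; a_5 = 125/41664


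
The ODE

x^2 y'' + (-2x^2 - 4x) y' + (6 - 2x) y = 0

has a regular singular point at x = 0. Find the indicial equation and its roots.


Divide by x^2 to reach normal form y'' + P_1(x) y' + P_2(x) y = 0 with P_1(x) = -2 - 4/x and P_2(x) = -2/x + 6/x^2.
x = 0 is a singular point because the y'-coefficient -2 - 4/x has a pole at x = 0 and the y-coefficient -2/x + 6/x^2 has a pole at x = 0.
It is a regular singular point because x P_1(x) = p(x) = -2x - 4 and x^2 P_2(x) = q(x) = 6 - 2x are polynomials, hence analytic at x = 0.
p(0) = -4,  q(0) = 6.
Indicial equation: r(r-1) + p(0) r + q(0) = 0, i.e. r^2 + (p(0) - 1) r + q(0) = 0, i.e. r^2 - 5 r + 6 = 0.
Discriminant: (-5)^2 - 4(6) = 1, so r = (5 ± 1)/2.
Solving: r_1 = 3, r_2 = 2.

indicial: r^2 - 5 r + 6 = 0; roots r_1 = 3, r_2 = 2


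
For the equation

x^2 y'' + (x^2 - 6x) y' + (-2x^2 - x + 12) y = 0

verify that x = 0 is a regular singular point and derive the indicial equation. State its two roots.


Divide by x^2 to reach normal form y'' + P_1(x) y' + P_2(x) y = 0 with P_1(x) = 1 - 6/x and P_2(x) = -2 - 1/x + 12/x^2.
x = 0 is a singular point because the y'-coefficient 1 - 6/x has a pole at x = 0 and the y-coefficient -2 - 1/x + 12/x^2 has a pole at x = 0.
It is a regular singular point because x P_1(x) = p(x) = x - 6 and x^2 P_2(x) = q(x) = -2x^2 - x + 12 are polynomials, hence analytic at x = 0.
p(0) = -6,  q(0) = 12.
Indicial equation: r(r-1) + p(0) r + q(0) = 0, i.e. r^2 + (p(0) - 1) r + q(0) = 0, i.e. r^2 - 7 r + 12 = 0.
Discriminant: (-7)^2 - 4(12) = 1, so r = (7 ± 1)/2.
Solving: r_1 = 4, r_2 = 3.

indicial: r^2 - 7 r + 12 = 0; roots r_1 = 4, r_2 = 3


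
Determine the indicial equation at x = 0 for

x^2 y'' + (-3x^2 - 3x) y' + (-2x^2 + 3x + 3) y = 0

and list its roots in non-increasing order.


Divide by x^2 to reach normal form y'' + P_1(x) y' + P_2(x) y = 0 with P_1(x) = -3 - 3/x and P_2(x) = -2 + 3/x + 3/x^2.
x = 0 is a singular point because the y'-coefficient -3 - 3/x has a pole at x = 0 and the y-coefficient -2 + 3/x + 3/x^2 has a pole at x = 0.
It is a regular singular point because x P_1(x) = p(x) = -3x - 3 and x^2 P_2(x) = q(x) = -2x^2 + 3x + 3 are polynomials, hence analytic at x = 0.
p(0) = -3,  q(0) = 3.
Indicial equation: r(r-1) + p(0) r + q(0) = 0, i.e. r^2 + (p(0) - 1) r + q(0) = 0, i.e. r^2 - 4 r + 3 = 0.
Discriminant: (-4)^2 - 4(3) = 4, so r = (4 ± 2)/2.
Solving: r_1 = 3, r_2 = 1.

indicial: r^2 - 4 r + 3 = 0; roots r_1 = 3, r_2 = 1


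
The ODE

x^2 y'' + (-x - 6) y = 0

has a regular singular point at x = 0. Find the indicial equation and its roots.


Divide by x^2 to reach normal form y'' + P_1(x) y' + P_2(x) y = 0 with P_1(x) = 0 and P_2(x) = -1/x - 6/x^2.
x = 0 is a singular point because the y-coefficient -1/x - 6/x^2 has a pole at x = 0.
It is a regular singular point because x P_1(x) = p(x) = 0 and x^2 P_2(x) = q(x) = -x - 6 are polynomials, hence analytic at x = 0.
p(0) = 0,  q(0) = -6.
Indicial equation: r(r-1) + p(0) r + q(0) = 0, i.e. r^2 + (p(0) - 1) r + q(0) = 0, i.e. r^2 - 1 r - 6 = 0.
Discriminant: (-1)^2 - 4(-6) = 25, so r = (1 ± 5)/2.
Solving: r_1 = 3, r_2 = -2.

indicial: r^2 - 1 r - 6 = 0; roots r_1 = 3, r_2 = -2


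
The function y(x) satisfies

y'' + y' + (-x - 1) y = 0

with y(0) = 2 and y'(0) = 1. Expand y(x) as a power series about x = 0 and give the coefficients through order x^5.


Ansatz: y(x) = sum_{n>=0} a_n x^n, so y'(x) = sum_{n>=1} n a_n x^(n-1) and y''(x) = sum_{n>=2} n(n-1) a_n x^(n-2).
Substitute into P(x) y'' + Q(x) y' + R(x) y = 0 with P(x) = 1, Q(x) = 1, R(x) = -x - 1, and match powers of x.
Initial conditions: a_0 = 2, a_1 = 1.
Setting the coefficient of each power of x to zero and solving order by order (substituting the coefficients already found):
  x^0: 2 a_2 + a_1 - a_0 = 0  ->  2 a_2 = -a_1 + a_0 = 1  ->  a_2 = 1/2
  x^1: 6 a_3 + 2 a_2 - a_1 - a_0 = 0  ->  6 a_3 = -2 a_2 + a_1 + a_0 = 2  ->  a_3 = 1/3
  x^2: 12 a_4 + 3 a_3 - a_2 - a_1 = 0  ->  12 a_4 = -3 a_3 + a_2 + a_1 = 1/2  ->  a_4 = 1/24
  x^3: 20 a_5 + 4 a_4 - a_3 - a_2 = 0  ->  20 a_5 = -4 a_4 + a_3 + a_2 = 2/3  ->  a_5 = 1/30
Truncated series: y(x) = 2 + x + (1/2) x^2 + (1/3) x^3 + (1/24) x^4 + (1/30) x^5 + O(x^6).

a_0 = 2; a_1 = 1; a_2 = 1/2; a_3 = 1/3; a_4 = 1/24; a_5 = 1/30


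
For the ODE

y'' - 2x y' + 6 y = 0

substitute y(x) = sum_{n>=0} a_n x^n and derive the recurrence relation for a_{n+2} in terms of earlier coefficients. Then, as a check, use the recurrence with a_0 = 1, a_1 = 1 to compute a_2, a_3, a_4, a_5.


Substitute y = sum_n a_n x^n.
y''(x) has coefficient (n+2)(n+1) a_{n+2} at x^n;
-2 x y'(x) has coefficient -2 n a_n at x^n (shift);
6 y(x) has coefficient 6 a_n at x^n.
Matching x^n: (n+2)(n+1) a_{n+2} + (-2n + 6) a_n = 0.
Thus a_{n+2} = (2n - 6) / ((n+1)(n+2)) * a_n.

Check with a_0 = 1, a_1 = 1 (apply the recurrence for n = 0, 1, 2, 3): a_0 = 1, a_1 = 1, a_2 = -3, a_3 = -2/3, a_4 = 1/2, a_5 = 0.

a_(n+2) = (2n - 6) / ((n+1)(n+2)) * a_n; check: a_0 = 1, a_1 = 1, a_2 = -3, a_3 = -2/3, a_4 = 1/2, a_5 = 0


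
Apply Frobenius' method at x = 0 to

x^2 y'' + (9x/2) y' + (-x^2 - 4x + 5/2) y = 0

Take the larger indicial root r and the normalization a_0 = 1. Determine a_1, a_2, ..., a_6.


Write in Frobenius form y'' + (p(x)/x) y' + (q(x)/x^2) y = 0:
  p(x) = 9/2,  q(x) = -x^2 - 4x + 5/2.
Indicial equation: r(r-1) + (9/2) r + (5/2) = 0 -> roots r_1 = -1, r_2 = -5/2.
Take r = r_1 = -1. Let y(x) = x^r sum_{n>=0} a_n x^n with a_0 = 1.
Substitute y = x^r sum a_n x^n and match x^{r+n}. The recurrence is
  D(n) a_n - 4 a_{n-1} - 1 a_{n-2} = 0,  where D(n) = (r+n)(r+n-1) + (9/2)(r+n) + (5/2).
  a_n = [4 a_{n-1} + 1 a_{n-2}] / D(n).
Since the indicial polynomial factors as (r - r_1)(r - r_2), D(n) = (r_1 + n - r_1)(r_1 + n - r_2) = n(n + 3/2).
Evaluating step by step (a_0 = 1):
  n = 1: D(1) = 1(1 + 3/2) = 5/2; numerator = 4(1) = 4; a_1 = (4)/(5/2) = 8/5
  n = 2: D(2) = 2(2 + 3/2) = 7; numerator = 4(8/5) + 1(1) = 37/5; a_2 = (37/5)/(7) = 37/35
  n = 3: D(3) = 3(3 + 3/2) = 27/2; numerator = 4(37/35) + 1(8/5) = 204/35; a_3 = (204/35)/(27/2) = 136/315
  n = 4: D(4) = 4(4 + 3/2) = 22; numerator = 4(136/315) + 1(37/35) = 877/315; a_4 = (877/315)/(22) = 877/6930
  n = 5: D(5) = 5(5 + 3/2) = 65/2; numerator = 4(877/6930) + 1(136/315) = 650/693; a_5 = (650/693)/(65/2) = 20/693
  n = 6: D(6) = 6(6 + 3/2) = 45; numerator = 4(20/693) + 1(877/6930) = 559/2310; a_6 = (559/2310)/(45) = 559/103950

r = -1; a_0 = 1; a_1 = 8/5; a_2 = 37/35; a_3 = 136/315; a_4 = 877/6930; a_5 = 20/693; a_6 = 559/103950


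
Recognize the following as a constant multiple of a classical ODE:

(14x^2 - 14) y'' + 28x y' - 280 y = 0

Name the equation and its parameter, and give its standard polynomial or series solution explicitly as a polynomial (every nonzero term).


All three coefficients share the factor -14; dividing through by -14 gives  (1 - x^2) y'' - 2x y' + 20 y = 0.
This matches the Legendre equation (1 - x^2) y'' - 2x y' + n(n+1) y = 0 (note the -2x y' term) with n(n+1) = 20, so n = 4; the polynomial solution is P_4(x).
With y = sum_k a_k x^k, matching x^k gives (k+2)(k+1) a_{k+2} = [k(k+1) - n(n+1)] a_k = (k - 4)(k + 5) a_k. The right side vanishes at k = 4, so the series with the parity of 4 terminates at degree 4.
Standard normalization (P_n(1) = 1): leading coefficient (2n)!/(2^n (n!)^2) = 40320/(16*576) = 35/8, so a_4 = 35/8. Work downward with a_k = (k+1)(k+2) a_{k+2} / ((k - 4)(k + 5)):
  a_2 = (3)(4)(35/8) / ((2 - 4)(2 + 5)) = (105/2)/(-14) = -15/4
  a_0 = (1)(2)(-15/4) / ((0 - 4)(0 + 5)) = (-15/2)/(-20) = 3/8
Hence P_4(x) = 35 x^4/8 - 15 x^2/4 + 3/8.

P_4(x); series = 35 x^4/8 - 15 x^2/4 + 3/8


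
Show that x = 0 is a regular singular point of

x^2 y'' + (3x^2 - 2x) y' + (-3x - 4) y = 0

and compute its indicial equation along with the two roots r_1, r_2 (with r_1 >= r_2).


Divide by x^2 to reach normal form y'' + P_1(x) y' + P_2(x) y = 0 with P_1(x) = 3 - 2/x and P_2(x) = -3/x - 4/x^2.
x = 0 is a singular point because the y'-coefficient 3 - 2/x has a pole at x = 0 and the y-coefficient -3/x - 4/x^2 has a pole at x = 0.
It is a regular singular point because x P_1(x) = p(x) = 3x - 2 and x^2 P_2(x) = q(x) = -3x - 4 are polynomials, hence analytic at x = 0.
p(0) = -2,  q(0) = -4.
Indicial equation: r(r-1) + p(0) r + q(0) = 0, i.e. r^2 + (p(0) - 1) r + q(0) = 0, i.e. r^2 - 3 r - 4 = 0.
Discriminant: (-3)^2 - 4(-4) = 25, so r = (3 ± 5)/2.
Solving: r_1 = 4, r_2 = -1.

indicial: r^2 - 3 r - 4 = 0; roots r_1 = 4, r_2 = -1


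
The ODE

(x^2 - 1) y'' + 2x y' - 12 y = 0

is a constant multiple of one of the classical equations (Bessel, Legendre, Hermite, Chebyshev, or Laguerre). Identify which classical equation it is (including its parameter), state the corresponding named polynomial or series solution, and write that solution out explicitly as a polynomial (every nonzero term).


All three coefficients share the factor -1; dividing through by -1 gives  (1 - x^2) y'' - 2x y' + 12 y = 0.
This matches the Legendre equation (1 - x^2) y'' - 2x y' + n(n+1) y = 0 (note the -2x y' term) with n(n+1) = 12, so n = 3; the polynomial solution is P_3(x).
With y = sum_k a_k x^k, matching x^k gives (k+2)(k+1) a_{k+2} = [k(k+1) - n(n+1)] a_k = (k - 3)(k + 4) a_k. The right side vanishes at k = 3, so the series with the parity of 3 terminates at degree 3.
Standard normalization (P_n(1) = 1): leading coefficient (2n)!/(2^n (n!)^2) = 720/(8*36) = 5/2, so a_3 = 5/2. Work downward with a_k = (k+1)(k+2) a_{k+2} / ((k - 3)(k + 4)):
  a_1 = (2)(3)(5/2) / ((1 - 3)(1 + 4)) = 15/(-10) = -3/2
Hence P_3(x) = 5 x^3/2 - 3 x/2.

P_3(x); series = 5 x^3/2 - 3 x/2
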